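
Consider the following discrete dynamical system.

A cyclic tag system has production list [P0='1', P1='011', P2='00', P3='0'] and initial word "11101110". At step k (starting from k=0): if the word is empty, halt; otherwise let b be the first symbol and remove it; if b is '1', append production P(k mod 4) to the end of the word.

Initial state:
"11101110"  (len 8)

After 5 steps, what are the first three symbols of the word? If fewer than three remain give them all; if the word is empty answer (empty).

110

0) "11101110"  (len 8)
1) "11011101"  (len 8)
2) "1011101011"  (len 10)
3) "01110101100"  (len 11)
4) "1110101100"  (len 10)
5) "1101011001"  (len 10)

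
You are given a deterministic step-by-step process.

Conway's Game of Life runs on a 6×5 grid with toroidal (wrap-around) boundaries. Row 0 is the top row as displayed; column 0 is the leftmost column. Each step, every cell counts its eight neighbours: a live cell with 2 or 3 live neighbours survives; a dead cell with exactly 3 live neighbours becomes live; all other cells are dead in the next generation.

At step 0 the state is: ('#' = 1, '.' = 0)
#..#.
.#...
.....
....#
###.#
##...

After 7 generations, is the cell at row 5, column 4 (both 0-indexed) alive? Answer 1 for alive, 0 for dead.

0

[0] #..#.
.#...
.....
....#
###.#
##...
[1] #.#.#
.....
.....
.#.##
..###
...#.
[2] ...##
.....
.....
#...#
#....
##...
[3] #...#
.....
.....
#...#
.....
##...
[4] ##..#
.....
.....
.....
.#..#
##..#
[5] .#..#
#....
.....
.....
.#..#
..##.
[6] #####
#....
.....
.....
..##.
.####
[7] .....
#.##.
.....
.....
.#..#
.....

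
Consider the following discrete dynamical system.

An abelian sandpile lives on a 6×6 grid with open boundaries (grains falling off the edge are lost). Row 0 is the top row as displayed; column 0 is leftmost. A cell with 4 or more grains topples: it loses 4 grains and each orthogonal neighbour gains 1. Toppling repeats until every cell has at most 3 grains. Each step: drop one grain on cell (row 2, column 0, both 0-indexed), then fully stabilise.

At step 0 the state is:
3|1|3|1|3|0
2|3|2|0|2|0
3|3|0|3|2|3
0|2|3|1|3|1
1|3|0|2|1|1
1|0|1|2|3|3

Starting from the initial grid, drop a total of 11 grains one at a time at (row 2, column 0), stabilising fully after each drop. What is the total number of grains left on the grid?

64

t=0: 3|1|3|1|3|0
2|3|2|0|2|0
3|3|0|3|2|3
0|2|3|1|3|1
1|3|0|2|1|1
1|0|1|2|3|3
t=1: 0|3|3|1|3|0
1|1|3|0|2|0
2|1|1|3|2|3
1|3|3|1|3|1
1|3|0|2|1|1
1|0|1|2|3|3
t=2: 0|3|3|1|3|0
1|1|3|0|2|0
3|1|1|3|2|3
1|3|3|1|3|1
1|3|0|2|1|1
1|0|1|2|3|3
t=3: 0|3|3|1|3|0
2|1|3|0|2|0
0|2|1|3|2|3
2|3|3|1|3|1
1|3|0|2|1|1
1|0|1|2|3|3
t=4: 0|3|3|1|3|0
2|1|3|0|2|0
1|2|1|3|2|3
2|3|3|1|3|1
1|3|0|2|1|1
1|0|1|2|3|3
t=5: 0|3|3|1|3|0
2|1|3|0|2|0
2|2|1|3|2|3
2|3|3|1|3|1
1|3|0|2|1|1
1|0|1|2|3|3
t=6: 0|3|3|1|3|0
2|1|3|0|2|0
3|2|1|3|2|3
2|3|3|1|3|1
1|3|0|2|1|1
1|0|1|2|3|3
t=7: 0|3|3|1|3|0
3|1|3|0|2|0
0|3|1|3|2|3
3|3|3|1|3|1
1|3|0|2|1|1
1|0|1|2|3|3
t=8: 0|3|3|1|3|0
3|1|3|0|2|0
1|3|1|3|2|3
3|3|3|1|3|1
1|3|0|2|1|1
1|0|1|2|3|3
t=9: 0|3|3|1|3|0
3|1|3|0|2|0
2|3|1|3|2|3
3|3|3|1|3|1
1|3|0|2|1|1
1|0|1|2|3|3
t=10: 0|3|3|1|3|0
3|1|3|0|2|0
3|3|1|3|2|3
3|3|3|1|3|1
1|3|0|2|1|1
1|0|1|2|3|3
t=11: 1|3|3|1|3|0
0|3|3|0|2|0
3|1|3|3|2|3
1|3|0|2|3|1
3|0|2|2|1|1
1|1|1|2|3|3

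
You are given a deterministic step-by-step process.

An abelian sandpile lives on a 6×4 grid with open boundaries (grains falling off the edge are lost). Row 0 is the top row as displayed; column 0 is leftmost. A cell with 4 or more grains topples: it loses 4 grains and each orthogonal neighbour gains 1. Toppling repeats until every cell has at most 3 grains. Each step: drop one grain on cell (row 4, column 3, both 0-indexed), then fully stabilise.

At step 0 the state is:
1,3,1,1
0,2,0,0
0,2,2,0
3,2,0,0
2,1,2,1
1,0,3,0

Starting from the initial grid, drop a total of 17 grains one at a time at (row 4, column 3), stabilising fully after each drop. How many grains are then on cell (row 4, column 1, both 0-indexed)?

gen 0: 1,3,1,1
0,2,0,0
0,2,2,0
3,2,0,0
2,1,2,1
1,0,3,0
gen 1: 1,3,1,1
0,2,0,0
0,2,2,0
3,2,0,0
2,1,2,2
1,0,3,0
gen 2: 1,3,1,1
0,2,0,0
0,2,2,0
3,2,0,0
2,1,2,3
1,0,3,0
gen 3: 1,3,1,1
0,2,0,0
0,2,2,0
3,2,0,1
2,1,3,0
1,0,3,1
gen 4: 1,3,1,1
0,2,0,0
0,2,2,0
3,2,0,1
2,1,3,1
1,0,3,1
gen 5: 1,3,1,1
0,2,0,0
0,2,2,0
3,2,0,1
2,1,3,2
1,0,3,1
gen 6: 1,3,1,1
0,2,0,0
0,2,2,0
3,2,0,1
2,1,3,3
1,0,3,1
gen 7: 1,3,1,1
0,2,0,0
0,2,2,0
3,2,1,2
2,2,1,1
1,1,0,3
gen 8: 1,3,1,1
0,2,0,0
0,2,2,0
3,2,1,2
2,2,1,2
1,1,0,3
gen 9: 1,3,1,1
0,2,0,0
0,2,2,0
3,2,1,2
2,2,1,3
1,1,0,3
gen 10: 1,3,1,1
0,2,0,0
0,2,2,0
3,2,1,3
2,2,2,1
1,1,1,0
gen 11: 1,3,1,1
0,2,0,0
0,2,2,0
3,2,1,3
2,2,2,2
1,1,1,0
gen 12: 1,3,1,1
0,2,0,0
0,2,2,0
3,2,1,3
2,2,2,3
1,1,1,0
gen 13: 1,3,1,1
0,2,0,0
0,2,2,1
3,2,2,0
2,2,3,1
1,1,1,1
gen 14: 1,3,1,1
0,2,0,0
0,2,2,1
3,2,2,0
2,2,3,2
1,1,1,1
gen 15: 1,3,1,1
0,2,0,0
0,2,2,1
3,2,2,0
2,2,3,3
1,1,1,1
gen 16: 1,3,1,1
0,2,0,0
0,2,2,1
3,2,3,1
2,3,0,1
1,1,2,2
gen 17: 1,3,1,1
0,2,0,0
0,2,2,1
3,2,3,1
2,3,0,2
1,1,2,2

3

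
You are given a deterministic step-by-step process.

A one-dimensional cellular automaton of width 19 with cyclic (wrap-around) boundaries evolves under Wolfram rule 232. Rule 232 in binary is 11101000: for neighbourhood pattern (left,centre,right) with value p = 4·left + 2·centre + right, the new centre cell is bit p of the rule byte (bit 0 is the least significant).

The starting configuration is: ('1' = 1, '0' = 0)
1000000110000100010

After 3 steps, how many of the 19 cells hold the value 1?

0) 1000000110000100010
1) 0000000110000000001
2) 0000000110000000000
3) 0000000110000000000

2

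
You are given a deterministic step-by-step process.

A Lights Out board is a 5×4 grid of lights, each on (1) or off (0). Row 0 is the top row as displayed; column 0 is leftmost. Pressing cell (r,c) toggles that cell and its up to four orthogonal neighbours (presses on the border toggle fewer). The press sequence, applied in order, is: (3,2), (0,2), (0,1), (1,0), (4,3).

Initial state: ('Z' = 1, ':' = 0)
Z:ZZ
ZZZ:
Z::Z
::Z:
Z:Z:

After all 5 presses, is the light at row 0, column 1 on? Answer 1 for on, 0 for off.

0

t=0: Z:ZZ
ZZZ:
Z::Z
::Z:
Z:Z:
t=1: Z:ZZ
ZZZ:
Z:ZZ
:Z:Z
Z:::
t=2: ZZ::
ZZ::
Z:ZZ
:Z:Z
Z:::
t=3: ::Z:
Z:::
Z:ZZ
:Z:Z
Z:::
t=4: Z:Z:
:Z::
::ZZ
:Z:Z
Z:::
t=5: Z:Z:
:Z::
::ZZ
:Z::
Z:ZZ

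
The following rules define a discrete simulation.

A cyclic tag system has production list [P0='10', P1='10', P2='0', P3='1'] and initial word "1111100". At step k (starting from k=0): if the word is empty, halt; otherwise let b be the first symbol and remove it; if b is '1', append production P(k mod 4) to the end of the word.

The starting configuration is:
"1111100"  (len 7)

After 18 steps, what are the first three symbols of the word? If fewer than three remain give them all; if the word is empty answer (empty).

gen 0: "1111100"  (len 7)
gen 1: "11110010"  (len 8)
gen 2: "111001010"  (len 9)
gen 3: "110010100"  (len 9)
gen 4: "100101001"  (len 9)
gen 5: "0010100110"  (len 10)
gen 6: "010100110"  (len 9)
gen 7: "10100110"  (len 8)
gen 8: "01001101"  (len 8)
gen 9: "1001101"  (len 7)
gen 10: "00110110"  (len 8)
gen 11: "0110110"  (len 7)
gen 12: "110110"  (len 6)
gen 13: "1011010"  (len 7)
gen 14: "01101010"  (len 8)
gen 15: "1101010"  (len 7)
gen 16: "1010101"  (len 7)
gen 17: "01010110"  (len 8)
gen 18: "1010110"  (len 7)

101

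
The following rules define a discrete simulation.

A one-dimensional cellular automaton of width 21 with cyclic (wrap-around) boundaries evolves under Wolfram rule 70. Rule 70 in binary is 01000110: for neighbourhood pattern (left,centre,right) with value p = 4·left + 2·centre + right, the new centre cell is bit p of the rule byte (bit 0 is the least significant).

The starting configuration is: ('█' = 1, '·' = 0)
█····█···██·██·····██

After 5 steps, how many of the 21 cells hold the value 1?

9

k=0  █····█···██·██·····██
k=1  █···██··█·█··█····█··
k=2  █··█·█·██·█·██···██·█
k=3  █·██·█··█·█··█··█·█··
k=4  █··█·█·██·█·██·██·█·█
k=5  █·██·█··█·█··█··█·█··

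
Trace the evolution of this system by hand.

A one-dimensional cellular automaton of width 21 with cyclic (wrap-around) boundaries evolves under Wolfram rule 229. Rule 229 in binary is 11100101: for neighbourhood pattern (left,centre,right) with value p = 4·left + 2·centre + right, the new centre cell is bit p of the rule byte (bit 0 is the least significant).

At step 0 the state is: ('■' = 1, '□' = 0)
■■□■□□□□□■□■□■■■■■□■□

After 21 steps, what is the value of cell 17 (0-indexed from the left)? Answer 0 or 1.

1

[0] ■■□■□□□□□■□■□■■■■■□■□
[1] □■■■□■■■□■■■■□■■■■■■■
[2] ■□■■■□■■■□■■■■□■■■■■■
[3] ■■□■■■□■■■□■■■■□■■■■■
[4] ■■■□■■■□■■■□■■■■□■■■■
[5] ■■■■□■■■□■■■□■■■■□■■■
[6] ■■■■■□■■■□■■■□■■■■□■■
[7] ■■■■■■□■■■□■■■□■■■■□■
[8] ■■■■■■■□■■■□■■■□■■■■□
[9] □■■■■■■■□■■■□■■■□■■■■
[10] ■□■■■■■■■□■■■□■■■□■■■
[11] ■■□■■■■■■■□■■■□■■■□■■
[12] ■■■□■■■■■■■□■■■□■■■□■
[13] ■■■■□■■■■■■■□■■■□■■■□
[14] □■■■■□■■■■■■■□■■■□■■■
[15] ■□■■■■□■■■■■■■□■■■□■■
[16] ■■□■■■■□■■■■■■■□■■■□■
[17] ■■■□■■■■□■■■■■■■□■■■□
[18] □■■■□■■■■□■■■■■■■□■■■
[19] ■□■■■□■■■■□■■■■■■■□■■
[20] ■■□■■■□■■■■□■■■■■■■□■
[21] ■■■□■■■□■■■■□■■■■■■■□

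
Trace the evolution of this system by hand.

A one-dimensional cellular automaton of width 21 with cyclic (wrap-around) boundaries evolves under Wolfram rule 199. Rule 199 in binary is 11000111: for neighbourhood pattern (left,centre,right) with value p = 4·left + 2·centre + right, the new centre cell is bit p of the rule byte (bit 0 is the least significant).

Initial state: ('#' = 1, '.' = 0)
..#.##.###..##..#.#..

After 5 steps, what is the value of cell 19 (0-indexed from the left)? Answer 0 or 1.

0

gen 0: ..#.##.###..##..#.#..
gen 1: ###..#..##.#.#.##.#.#
gen 2: ###.##.#.#.#.#..#.#..
gen 3: .##..#.#.#.#.#.##.#.#
gen 4: ..#.##.#.#.#.#..#.#.#
gen 5: .##..#.#.#.#.#.##.#.#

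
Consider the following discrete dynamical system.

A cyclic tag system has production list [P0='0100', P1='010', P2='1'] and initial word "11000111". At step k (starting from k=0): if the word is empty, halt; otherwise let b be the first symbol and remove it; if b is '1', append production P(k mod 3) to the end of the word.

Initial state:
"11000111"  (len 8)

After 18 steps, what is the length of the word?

t=0: "11000111"  (len 8)
t=1: "10001110100"  (len 11)
t=2: "0001110100010"  (len 13)
t=3: "001110100010"  (len 12)
t=4: "01110100010"  (len 11)
t=5: "1110100010"  (len 10)
t=6: "1101000101"  (len 10)
t=7: "1010001010100"  (len 13)
t=8: "010001010100010"  (len 15)
t=9: "10001010100010"  (len 14)
t=10: "00010101000100100"  (len 17)
t=11: "0010101000100100"  (len 16)
t=12: "010101000100100"  (len 15)
t=13: "10101000100100"  (len 14)
t=14: "0101000100100010"  (len 16)
t=15: "101000100100010"  (len 15)
t=16: "010001001000100100"  (len 18)
t=17: "10001001000100100"  (len 17)
t=18: "00010010001001001"  (len 17)

17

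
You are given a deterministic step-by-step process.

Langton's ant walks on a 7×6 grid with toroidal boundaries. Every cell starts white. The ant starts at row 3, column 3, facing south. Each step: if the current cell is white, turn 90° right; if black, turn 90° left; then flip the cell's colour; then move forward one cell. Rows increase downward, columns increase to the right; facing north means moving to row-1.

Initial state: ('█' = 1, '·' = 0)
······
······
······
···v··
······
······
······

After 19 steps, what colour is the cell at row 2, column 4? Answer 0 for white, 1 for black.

0) ······
······
······
···v··
······
······
······
1) ······
······
······
··<█··
······
······
······
2) ······
······
··^···
··██··
······
······
······
3) ······
······
··█>··
··██··
······
······
······
4) ······
······
··██··
··█v··
······
······
······
5) ······
······
··██··
··█·>·
······
······
······
6) ······
······
··██··
··█·█·
····v·
······
······
7) ······
······
··██··
··█·█·
···<█·
······
······
8) ······
······
··██··
··█^█·
···██·
······
······
9) ······
······
··██··
··██>·
···██·
······
······
10) ······
······
··██^·
··██··
···██·
······
······
11) ······
······
··███>
··██··
···██·
······
······
12) ······
······
··████
··██·v
···██·
······
······
13) ······
······
··████
··██<█
···██·
······
······
14) ······
······
··██^█
··████
···██·
······
······
15) ······
······
··█<·█
··████
···██·
······
······
16) ······
······
··█··█
··█v██
···██·
······
······
17) ······
······
··█··█
··█·>█
···██·
······
······
18) ······
······
··█·^█
··█··█
···██·
······
······
19) ······
······
··█·█>
··█··█
···██·
······
······

1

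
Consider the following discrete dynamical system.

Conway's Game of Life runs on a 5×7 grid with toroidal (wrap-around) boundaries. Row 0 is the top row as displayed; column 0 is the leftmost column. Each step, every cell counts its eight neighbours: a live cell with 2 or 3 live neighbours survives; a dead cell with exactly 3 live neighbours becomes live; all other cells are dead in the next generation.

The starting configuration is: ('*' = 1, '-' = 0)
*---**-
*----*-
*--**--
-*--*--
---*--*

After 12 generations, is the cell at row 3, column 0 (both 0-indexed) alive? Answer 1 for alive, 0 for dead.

t=0: *---**-
*----*-
*--**--
-*--*--
---*--*
t=1: *---**-
**-*-*-
**-****
*-*-**-
*--*--*
t=2: --**-*-
---*---
-------
--*----
*--*---
t=3: --**---
--***--
-------
-------
-*-**--
t=4: -*-----
--*-*--
---*---
-------
---**--
t=5: --*-*--
--**---
---*---
---**--
-------
t=6: --*----
--*-*--
-------
---**--
----*--
t=7: -------
---*---
----*--
---**--
----*--
t=8: -------
-------
----*--
---***-
---**--
t=9: -------
-------
---***-
-----*-
---*-*-
t=10: -------
----*--
----**-
---*-**
----*--
t=11: -------
----**-
---*--*
---*--*
----**-
t=12: -------
----**-
---*--*
---*--*
----**-

0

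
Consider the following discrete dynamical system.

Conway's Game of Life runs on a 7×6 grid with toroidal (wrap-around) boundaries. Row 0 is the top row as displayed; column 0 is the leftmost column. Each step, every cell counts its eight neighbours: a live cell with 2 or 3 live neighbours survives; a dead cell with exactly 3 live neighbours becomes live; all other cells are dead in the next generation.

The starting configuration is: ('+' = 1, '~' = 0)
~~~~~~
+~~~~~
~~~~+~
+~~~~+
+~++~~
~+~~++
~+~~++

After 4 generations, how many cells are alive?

0) ~~~~~~
+~~~~~
~~~~+~
+~~~~+
+~++~~
~+~~++
~+~~++
1) +~~~~+
~~~~~~
+~~~~~
++~+++
~~++~~
~+~~~~
~~~~++
2) +~~~++
+~~~~+
++~~+~
++~+++
~~~+~+
~~+++~
~~~~++
3) ~~~~~~
~~~~~~
~~++~~
~+~+~~
~+~~~~
~~+~~~
+~~~~~
4) ~~~~~~
~~~~~~
~~++~~
~+~+~~
~+~~~~
~+~~~~
~~~~~~

6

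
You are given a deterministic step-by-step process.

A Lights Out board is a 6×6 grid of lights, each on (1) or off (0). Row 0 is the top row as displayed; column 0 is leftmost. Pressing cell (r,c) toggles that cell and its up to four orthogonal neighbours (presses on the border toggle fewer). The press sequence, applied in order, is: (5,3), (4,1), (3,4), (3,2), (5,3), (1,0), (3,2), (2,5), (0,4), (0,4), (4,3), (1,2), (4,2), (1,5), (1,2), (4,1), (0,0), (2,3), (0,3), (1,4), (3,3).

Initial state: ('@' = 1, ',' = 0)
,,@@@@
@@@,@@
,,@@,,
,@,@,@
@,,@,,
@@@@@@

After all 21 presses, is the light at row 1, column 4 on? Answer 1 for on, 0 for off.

1

gen 0: ,,@@@@
@@@,@@
,,@@,,
,@,@,@
@,,@,,
@@@@@@
gen 1: ,,@@@@
@@@,@@
,,@@,,
,@,@,@
@,,,,,
@@,,,@
gen 2: ,,@@@@
@@@,@@
,,@@,,
,,,@,@
,@@,,,
@,,,,@
gen 3: ,,@@@@
@@@,@@
,,@@@,
,,,,@,
,@@,@,
@,,,,@
gen 4: ,,@@@@
@@@,@@
,,,@@,
,@@@@,
,@,,@,
@,,,,@
gen 5: ,,@@@@
@@@,@@
,,,@@,
,@@@@,
,@,@@,
@,@@@@
gen 6: @,@@@@
,,@,@@
@,,@@,
,@@@@,
,@,@@,
@,@@@@
gen 7: @,@@@@
,,@,@@
@,@@@,
,,,,@,
,@@@@,
@,@@@@
gen 8: @,@@@@
,,@,@,
@,@@,@
,,,,@@
,@@@@,
@,@@@@
gen 9: @,@,,,
,,@,,,
@,@@,@
,,,,@@
,@@@@,
@,@@@@
gen 10: @,@@@@
,,@,@,
@,@@,@
,,,,@@
,@@@@,
@,@@@@
gen 11: @,@@@@
,,@,@,
@,@@,@
,,,@@@
,@,,,,
@,@,@@
gen 12: @,,@@@
,@,@@,
@,,@,@
,,,@@@
,@,,,,
@,@,@@
gen 13: @,,@@@
,@,@@,
@,,@,@
,,@@@@
,,@@,,
@,,,@@
gen 14: @,,@@,
,@,@,@
@,,@,,
,,@@@@
,,@@,,
@,,,@@
gen 15: @,@@@,
,,@,,@
@,@@,,
,,@@@@
,,@@,,
@,,,@@
gen 16: @,@@@,
,,@,,@
@,@@,,
,@@@@@
@@,@,,
@@,,@@
gen 17: ,@@@@,
@,@,,@
@,@@,,
,@@@@@
@@,@,,
@@,,@@
gen 18: ,@@@@,
@,@@,@
@,,,@,
,@@,@@
@@,@,,
@@,,@@
gen 19: ,@,,,,
@,@,,@
@,,,@,
,@@,@@
@@,@,,
@@,,@@
gen 20: ,@,,@,
@,@@@,
@,,,,,
,@@,@@
@@,@,,
@@,,@@
gen 21: ,@,,@,
@,@@@,
@,,@,,
,@,@,@
@@,,,,
@@,,@@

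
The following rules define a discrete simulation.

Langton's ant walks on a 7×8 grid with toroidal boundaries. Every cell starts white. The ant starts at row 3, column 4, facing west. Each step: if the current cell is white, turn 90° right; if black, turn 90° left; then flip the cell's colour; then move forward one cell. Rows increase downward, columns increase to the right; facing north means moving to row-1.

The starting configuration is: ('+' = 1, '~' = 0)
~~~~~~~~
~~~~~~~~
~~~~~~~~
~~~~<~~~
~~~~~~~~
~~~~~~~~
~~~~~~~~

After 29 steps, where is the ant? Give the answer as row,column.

4,6

gen 0: ~~~~~~~~
~~~~~~~~
~~~~~~~~
~~~~<~~~
~~~~~~~~
~~~~~~~~
~~~~~~~~
gen 1: ~~~~~~~~
~~~~~~~~
~~~~^~~~
~~~~+~~~
~~~~~~~~
~~~~~~~~
~~~~~~~~
gen 2: ~~~~~~~~
~~~~~~~~
~~~~+>~~
~~~~+~~~
~~~~~~~~
~~~~~~~~
~~~~~~~~
gen 3: ~~~~~~~~
~~~~~~~~
~~~~++~~
~~~~+v~~
~~~~~~~~
~~~~~~~~
~~~~~~~~
gen 4: ~~~~~~~~
~~~~~~~~
~~~~++~~
~~~~<+~~
~~~~~~~~
~~~~~~~~
~~~~~~~~
gen 5: ~~~~~~~~
~~~~~~~~
~~~~++~~
~~~~~+~~
~~~~v~~~
~~~~~~~~
~~~~~~~~
gen 6: ~~~~~~~~
~~~~~~~~
~~~~++~~
~~~~~+~~
~~~<+~~~
~~~~~~~~
~~~~~~~~
gen 7: ~~~~~~~~
~~~~~~~~
~~~~++~~
~~~^~+~~
~~~++~~~
~~~~~~~~
~~~~~~~~
gen 8: ~~~~~~~~
~~~~~~~~
~~~~++~~
~~~+>+~~
~~~++~~~
~~~~~~~~
~~~~~~~~
gen 9: ~~~~~~~~
~~~~~~~~
~~~~++~~
~~~+++~~
~~~+v~~~
~~~~~~~~
~~~~~~~~
gen 10: ~~~~~~~~
~~~~~~~~
~~~~++~~
~~~+++~~
~~~+~>~~
~~~~~~~~
~~~~~~~~
gen 11: ~~~~~~~~
~~~~~~~~
~~~~++~~
~~~+++~~
~~~+~+~~
~~~~~v~~
~~~~~~~~
gen 12: ~~~~~~~~
~~~~~~~~
~~~~++~~
~~~+++~~
~~~+~+~~
~~~~<+~~
~~~~~~~~
gen 13: ~~~~~~~~
~~~~~~~~
~~~~++~~
~~~+++~~
~~~+^+~~
~~~~++~~
~~~~~~~~
gen 14: ~~~~~~~~
~~~~~~~~
~~~~++~~
~~~+++~~
~~~++>~~
~~~~++~~
~~~~~~~~
gen 15: ~~~~~~~~
~~~~~~~~
~~~~++~~
~~~++^~~
~~~++~~~
~~~~++~~
~~~~~~~~
gen 16: ~~~~~~~~
~~~~~~~~
~~~~++~~
~~~+<~~~
~~~++~~~
~~~~++~~
~~~~~~~~
gen 17: ~~~~~~~~
~~~~~~~~
~~~~++~~
~~~+~~~~
~~~+v~~~
~~~~++~~
~~~~~~~~
gen 18: ~~~~~~~~
~~~~~~~~
~~~~++~~
~~~+~~~~
~~~+~>~~
~~~~++~~
~~~~~~~~
gen 19: ~~~~~~~~
~~~~~~~~
~~~~++~~
~~~+~~~~
~~~+~+~~
~~~~+v~~
~~~~~~~~
gen 20: ~~~~~~~~
~~~~~~~~
~~~~++~~
~~~+~~~~
~~~+~+~~
~~~~+~>~
~~~~~~~~
gen 21: ~~~~~~~~
~~~~~~~~
~~~~++~~
~~~+~~~~
~~~+~+~~
~~~~+~+~
~~~~~~v~
gen 22: ~~~~~~~~
~~~~~~~~
~~~~++~~
~~~+~~~~
~~~+~+~~
~~~~+~+~
~~~~~<+~
gen 23: ~~~~~~~~
~~~~~~~~
~~~~++~~
~~~+~~~~
~~~+~+~~
~~~~+^+~
~~~~~++~
gen 24: ~~~~~~~~
~~~~~~~~
~~~~++~~
~~~+~~~~
~~~+~+~~
~~~~++>~
~~~~~++~
gen 25: ~~~~~~~~
~~~~~~~~
~~~~++~~
~~~+~~~~
~~~+~+^~
~~~~++~~
~~~~~++~
gen 26: ~~~~~~~~
~~~~~~~~
~~~~++~~
~~~+~~~~
~~~+~++>
~~~~++~~
~~~~~++~
gen 27: ~~~~~~~~
~~~~~~~~
~~~~++~~
~~~+~~~~
~~~+~+++
~~~~++~v
~~~~~++~
gen 28: ~~~~~~~~
~~~~~~~~
~~~~++~~
~~~+~~~~
~~~+~+++
~~~~++<+
~~~~~++~
gen 29: ~~~~~~~~
~~~~~~~~
~~~~++~~
~~~+~~~~
~~~+~+^+
~~~~++++
~~~~~++~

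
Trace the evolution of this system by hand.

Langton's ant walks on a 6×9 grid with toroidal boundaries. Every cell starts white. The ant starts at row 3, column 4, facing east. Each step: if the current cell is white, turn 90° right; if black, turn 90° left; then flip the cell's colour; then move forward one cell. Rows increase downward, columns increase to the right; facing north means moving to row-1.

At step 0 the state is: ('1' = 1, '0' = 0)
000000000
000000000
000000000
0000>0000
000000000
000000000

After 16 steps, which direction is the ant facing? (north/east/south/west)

east

gen 0: 000000000
000000000
000000000
0000>0000
000000000
000000000
gen 1: 000000000
000000000
000000000
000010000
0000v0000
000000000
gen 2: 000000000
000000000
000000000
000010000
000<10000
000000000
gen 3: 000000000
000000000
000000000
000^10000
000110000
000000000
gen 4: 000000000
000000000
000000000
0001>0000
000110000
000000000
gen 5: 000000000
000000000
0000^0000
000100000
000110000
000000000
gen 6: 000000000
000000000
00001>000
000100000
000110000
000000000
gen 7: 000000000
000000000
000011000
00010v000
000110000
000000000
gen 8: 000000000
000000000
000011000
0001<1000
000110000
000000000
gen 9: 000000000
000000000
0000^1000
000111000
000110000
000000000
gen 10: 000000000
000000000
000<01000
000111000
000110000
000000000
gen 11: 000000000
000^00000
000101000
000111000
000110000
000000000
gen 12: 000000000
0001>0000
000101000
000111000
000110000
000000000
gen 13: 000000000
000110000
0001v1000
000111000
000110000
000000000
gen 14: 000000000
000110000
000<11000
000111000
000110000
000000000
gen 15: 000000000
000110000
000011000
000v11000
000110000
000000000
gen 16: 000000000
000110000
000011000
0000>1000
000110000
000000000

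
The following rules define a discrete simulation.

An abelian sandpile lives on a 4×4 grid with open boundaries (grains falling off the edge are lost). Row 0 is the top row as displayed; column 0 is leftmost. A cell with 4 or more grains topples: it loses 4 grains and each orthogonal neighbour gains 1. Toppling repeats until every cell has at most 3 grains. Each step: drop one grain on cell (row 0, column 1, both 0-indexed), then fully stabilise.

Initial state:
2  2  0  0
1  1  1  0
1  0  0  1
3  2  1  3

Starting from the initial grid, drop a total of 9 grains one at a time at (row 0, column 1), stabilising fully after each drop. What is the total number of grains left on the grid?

22

k=0  2  2  0  0
1  1  1  0
1  0  0  1
3  2  1  3
k=1  2  3  0  0
1  1  1  0
1  0  0  1
3  2  1  3
k=2  3  0  1  0
1  2  1  0
1  0  0  1
3  2  1  3
k=3  3  1  1  0
1  2  1  0
1  0  0  1
3  2  1  3
k=4  3  2  1  0
1  2  1  0
1  0  0  1
3  2  1  3
k=5  3  3  1  0
1  2  1  0
1  0  0  1
3  2  1  3
k=6  0  1  2  0
2  3  1  0
1  0  0  1
3  2  1  3
k=7  0  2  2  0
2  3  1  0
1  0  0  1
3  2  1  3
k=8  0  3  2  0
2  3  1  0
1  0  0  1
3  2  1  3
k=9  1  1  3  0
3  0  2  0
1  1  0  1
3  2  1  3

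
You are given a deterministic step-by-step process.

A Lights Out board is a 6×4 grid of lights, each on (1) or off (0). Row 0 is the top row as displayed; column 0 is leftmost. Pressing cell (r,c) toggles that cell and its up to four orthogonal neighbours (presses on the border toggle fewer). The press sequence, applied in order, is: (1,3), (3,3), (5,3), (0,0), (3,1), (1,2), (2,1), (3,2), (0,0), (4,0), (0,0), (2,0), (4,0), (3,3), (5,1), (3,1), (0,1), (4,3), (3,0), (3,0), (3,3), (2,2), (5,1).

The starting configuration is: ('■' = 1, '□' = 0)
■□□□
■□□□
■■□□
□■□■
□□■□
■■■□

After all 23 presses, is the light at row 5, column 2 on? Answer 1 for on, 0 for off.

k=0  ■□□□
■□□□
■■□□
□■□■
□□■□
■■■□
k=1  ■□□■
■□■■
■■□■
□■□■
□□■□
■■■□
k=2  ■□□■
■□■■
■■□□
□■■□
□□■■
■■■□
k=3  ■□□■
■□■■
■■□□
□■■□
□□■□
■■□■
k=4  □■□■
□□■■
■■□□
□■■□
□□■□
■■□■
k=5  □■□■
□□■■
■□□□
■□□□
□■■□
■■□■
k=6  □■■■
□■□□
■□■□
■□□□
□■■□
■■□■
k=7  □■■■
□□□□
□■□□
■■□□
□■■□
■■□■
k=8  □■■■
□□□□
□■■□
■□■■
□■□□
■■□■
k=9  ■□■■
■□□□
□■■□
■□■■
□■□□
■■□■
k=10  ■□■■
■□□□
□■■□
□□■■
■□□□
□■□■
k=11  □■■■
□□□□
□■■□
□□■■
■□□□
□■□■
k=12  □■■■
■□□□
■□■□
■□■■
■□□□
□■□■
k=13  □■■■
■□□□
■□■□
□□■■
□■□□
■■□■
k=14  □■■■
■□□□
■□■■
□□□□
□■□■
■■□■
k=15  □■■■
■□□□
■□■■
□□□□
□□□■
□□■■
k=16  □■■■
■□□□
■■■■
■■■□
□■□■
□□■■
k=17  ■□□■
■■□□
■■■■
■■■□
□■□■
□□■■
k=18  ■□□■
■■□□
■■■■
■■■■
□■■□
□□■□
k=19  ■□□■
■■□□
□■■■
□□■■
■■■□
□□■□
k=20  ■□□■
■■□□
■■■■
■■■■
□■■□
□□■□
k=21  ■□□■
■■□□
■■■□
■■□□
□■■■
□□■□
k=22  ■□□■
■■■□
■□□■
■■■□
□■■■
□□■□
k=23  ■□□■
■■■□
■□□■
■■■□
□□■■
■■□□

0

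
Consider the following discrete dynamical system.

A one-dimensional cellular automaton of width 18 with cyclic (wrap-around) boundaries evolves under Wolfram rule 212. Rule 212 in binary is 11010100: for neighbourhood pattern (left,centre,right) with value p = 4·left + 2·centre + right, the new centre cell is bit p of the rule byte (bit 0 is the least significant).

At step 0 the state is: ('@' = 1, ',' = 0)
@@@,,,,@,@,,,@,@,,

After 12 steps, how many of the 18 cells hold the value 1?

gen 0: @@@,,,,@,@,,,@,@,,
gen 1: ,@@@,,,@,@@,,@,@@,
gen 2: ,,@@@,,@,,@@,@,,@@
gen 3: @,,@@@,@@,,@,@@,,@
gen 4: @@,,@@,,@@,@,,@@,,
gen 5: ,@@,,@@,,@,@@,,@@,
gen 6: ,,@@,,@@,@,,@@,,@@
gen 7: @,,@@,,@,@@,,@@,,@
gen 8: @@,,@@,@,,@@,,@@,,
gen 9: ,@@,,@,@@,,@@,,@@,
gen 10: ,,@@,@,,@@,,@@,,@@
gen 11: @,,@,@@,,@@,,@@,,@
gen 12: @@,@,,@@,,@@,,@@,,

9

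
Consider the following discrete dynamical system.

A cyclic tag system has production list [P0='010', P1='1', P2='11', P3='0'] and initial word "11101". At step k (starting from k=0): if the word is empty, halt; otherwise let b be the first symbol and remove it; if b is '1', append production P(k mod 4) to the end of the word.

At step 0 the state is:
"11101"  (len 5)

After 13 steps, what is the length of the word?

k=0  "11101"  (len 5)
k=1  "1101010"  (len 7)
k=2  "1010101"  (len 7)
k=3  "01010111"  (len 8)
k=4  "1010111"  (len 7)
k=5  "010111010"  (len 9)
k=6  "10111010"  (len 8)
k=7  "011101011"  (len 9)
k=8  "11101011"  (len 8)
k=9  "1101011010"  (len 10)
k=10  "1010110101"  (len 10)
k=11  "01011010111"  (len 11)
k=12  "1011010111"  (len 10)
k=13  "011010111010"  (len 12)

12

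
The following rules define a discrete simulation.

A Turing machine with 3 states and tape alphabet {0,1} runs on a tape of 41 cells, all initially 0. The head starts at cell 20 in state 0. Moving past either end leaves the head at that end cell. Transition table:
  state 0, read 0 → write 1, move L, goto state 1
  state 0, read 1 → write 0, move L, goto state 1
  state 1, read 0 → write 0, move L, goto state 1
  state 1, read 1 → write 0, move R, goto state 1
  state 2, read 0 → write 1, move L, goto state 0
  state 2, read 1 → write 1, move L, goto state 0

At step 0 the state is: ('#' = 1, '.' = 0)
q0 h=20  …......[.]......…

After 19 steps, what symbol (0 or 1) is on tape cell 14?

0

t=0: q0 h=20  …......[.]......…
t=1: q1 h=19  …......[.]#.....…
t=2: q1 h=18  …......[.].#....…
t=3: q1 h=17  …......[.]..#...…
t=4: q1 h=16  …......[.]...#..…
t=5: q1 h=15  …......[.]....#.…
t=6: q1 h=14  …......[.].....#…
t=7: q1 h=13  …......[.]......…
t=8: q1 h=12  …......[.]......…
t=9: q1 h=11  …......[.]......…
t=10: q1 h=10  …......[.]......…
t=11: q1 h= 9  …......[.]......…
t=12: q1 h= 8  …......[.]......…
t=13: q1 h= 7  …......[.]......…
t=14: q1 h= 6  |......[.]......…
t=15: q1 h= 5  |.....[.]......…
t=16: q1 h= 4  |....[.]......…
t=17: q1 h= 3  |...[.]......…
t=18: q1 h= 2  |..[.]......…
t=19: q1 h= 1  |.[.]......…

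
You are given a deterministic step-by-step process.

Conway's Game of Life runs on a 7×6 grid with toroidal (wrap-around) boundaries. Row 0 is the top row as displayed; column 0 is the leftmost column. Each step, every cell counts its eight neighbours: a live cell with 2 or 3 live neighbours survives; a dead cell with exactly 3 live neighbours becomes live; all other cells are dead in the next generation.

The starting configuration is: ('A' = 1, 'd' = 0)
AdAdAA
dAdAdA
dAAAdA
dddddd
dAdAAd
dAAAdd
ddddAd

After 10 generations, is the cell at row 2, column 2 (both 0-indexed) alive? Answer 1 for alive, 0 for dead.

0

step 0: AdAdAA
dAdAdA
dAAAdA
dddddd
dAdAAd
dAAAdd
ddddAd
step 1: AAAddd
dddddd
dAdAdd
AAdddd
dAdAAd
dAdddd
AdddAd
step 2: AAdddA
Addddd
AAAddd
AAdAAd
dAdddd
AAAAAA
AdAddA
step 3: dddddd
ddAddd
ddAAdd
dddAdA
dddddd
dddAAd
dddddd
step 4: dddddd
ddAAdd
ddAAAd
ddAAAd
dddAdd
dddddd
dddddd
step 5: dddddd
ddAdAd
dAdddd
dddddd
ddAAAd
dddddd
dddddd
step 6: dddddd
dddddd
dddddd
ddAAdd
dddAdd
dddAdd
dddddd
step 7: dddddd
dddddd
dddddd
ddAAdd
dddAAd
dddddd
dddddd
step 8: dddddd
dddddd
dddddd
ddAAAd
ddAAAd
dddddd
dddddd
step 9: dddddd
dddddd
dddAdd
ddAdAd
ddAdAd
dddAdd
dddddd
step 10: dddddd
dddddd
dddAdd
ddAdAd
ddAdAd
dddAdd
dddddd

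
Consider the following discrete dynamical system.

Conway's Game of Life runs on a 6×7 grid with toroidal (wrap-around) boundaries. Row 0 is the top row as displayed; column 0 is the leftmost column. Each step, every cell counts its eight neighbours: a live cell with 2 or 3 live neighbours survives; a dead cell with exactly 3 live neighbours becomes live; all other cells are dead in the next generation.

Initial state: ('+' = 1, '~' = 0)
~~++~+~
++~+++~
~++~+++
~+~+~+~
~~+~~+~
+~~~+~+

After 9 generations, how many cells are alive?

gen 0: ~~++~+~
++~+++~
~++~+++
~+~+~+~
~~+~~+~
+~~~+~+
gen 1: ~~+~~~~
+~~~~~~
~~~~~~~
++~+~~~
++++~+~
~++~+~+
gen 2: +~++~~~
~~~~~~~
++~~~~~
+~~++~+
~~~~~+~
~~~~+++
gen 3: ~~~++++
+~+~~~~
++~~~~+
++~~+++
+~~+~~~
~~~++++
gen 4: +~+~~~~
~~+++~~
~~+~~~~
~~+~++~
~+++~~~
+~+~~~~
gen 5: ~~+~~~~
~~+~~~~
~++~~+~
~~~~+~~
~~~~+~~
+~~~~~~
gen 6: ~+~~~~~
~~++~~~
~+++~~~
~~~+++~
~~~~~~~
~~~~~~~
gen 7: ~~+~~~~
~~~+~~~
~+~~~~~
~~~++~~
~~~~+~~
~~~~~~~
gen 8: ~~~~~~~
~~+~~~~
~~+++~~
~~~++~~
~~~++~~
~~~~~~~
gen 9: ~~~~~~~
~~+~~~~
~~+~+~~
~~~~~+~
~~~++~~
~~~~~~~

6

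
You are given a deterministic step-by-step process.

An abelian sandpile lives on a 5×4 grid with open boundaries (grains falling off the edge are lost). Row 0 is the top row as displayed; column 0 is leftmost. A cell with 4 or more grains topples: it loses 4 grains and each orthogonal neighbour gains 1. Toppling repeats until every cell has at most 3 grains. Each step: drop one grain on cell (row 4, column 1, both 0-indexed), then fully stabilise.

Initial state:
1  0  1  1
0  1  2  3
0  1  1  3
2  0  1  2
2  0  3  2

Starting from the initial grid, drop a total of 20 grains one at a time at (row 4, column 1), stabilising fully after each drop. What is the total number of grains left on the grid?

28

step 0: 1  0  1  1
0  1  2  3
0  1  1  3
2  0  1  2
2  0  3  2
step 1: 1  0  1  1
0  1  2  3
0  1  1  3
2  0  1  2
2  1  3  2
step 2: 1  0  1  1
0  1  2  3
0  1  1  3
2  0  1  2
2  2  3  2
step 3: 1  0  1  1
0  1  2  3
0  1  1  3
2  0  1  2
2  3  3  2
step 4: 1  0  1  1
0  1  2  3
0  1  1  3
2  1  2  2
3  1  0  3
step 5: 1  0  1  1
0  1  2  3
0  1  1  3
2  1  2  2
3  2  0  3
step 6: 1  0  1  1
0  1  2  3
0  1  1  3
2  1  2  2
3  3  0  3
step 7: 1  0  1  1
0  1  2  3
0  1  1  3
3  2  2  2
0  1  1  3
step 8: 1  0  1  1
0  1  2  3
0  1  1  3
3  2  2  2
0  2  1  3
step 9: 1  0  1  1
0  1  2  3
0  1  1  3
3  2  2  2
0  3  1  3
step 10: 1  0  1  1
0  1  2  3
0  1  1  3
3  3  2  2
1  0  2  3
step 11: 1  0  1  1
0  1  2  3
0  1  1  3
3  3  2  2
1  1  2  3
step 12: 1  0  1  1
0  1  2  3
0  1  1  3
3  3  2  2
1  2  2  3
step 13: 1  0  1  1
0  1  2  3
0  1  1  3
3  3  2  2
1  3  2  3
step 14: 1  0  1  1
0  1  2  3
1  2  1  3
0  1  3  2
3  1  3  3
step 15: 1  0  1  1
0  1  2  3
1  2  1  3
0  1  3  2
3  2  3  3
step 16: 1  0  1  1
0  1  2  3
1  2  1  3
0  1  3  2
3  3  3  3
step 17: 1  0  1  2
0  1  3  0
1  2  3  1
1  3  1  1
0  2  2  1
step 18: 1  0  1  2
0  1  3  0
1  2  3  1
1  3  1  1
0  3  2  1
step 19: 1  0  1  2
0  1  3  0
1  3  3  1
2  0  2  1
1  1  3  1
step 20: 1  0  1  2
0  1  3  0
1  3  3  1
2  0  2  1
1  2  3  1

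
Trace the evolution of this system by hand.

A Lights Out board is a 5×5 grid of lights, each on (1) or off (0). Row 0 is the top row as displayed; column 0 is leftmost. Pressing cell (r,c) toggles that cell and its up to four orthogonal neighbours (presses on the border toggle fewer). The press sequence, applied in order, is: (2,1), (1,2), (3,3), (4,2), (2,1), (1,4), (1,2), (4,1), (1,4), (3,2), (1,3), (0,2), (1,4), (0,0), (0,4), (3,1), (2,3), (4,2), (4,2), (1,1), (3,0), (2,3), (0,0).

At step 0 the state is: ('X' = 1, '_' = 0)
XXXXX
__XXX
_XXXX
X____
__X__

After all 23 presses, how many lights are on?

t=0: XXXXX
__XXX
_XXXX
X____
__X__
t=1: XXXXX
_XXXX
X__XX
XX___
__X__
t=2: XX_XX
____X
X_XXX
XX___
__X__
t=3: XX_XX
____X
X_X_X
XXXXX
__XX_
t=4: XX_XX
____X
X_X_X
XX_XX
_X___
t=5: XX_XX
_X__X
_X__X
X__XX
_X___
t=6: XX_X_
_X_X_
_X___
X__XX
_X___
t=7: XXXX_
__X__
_XX__
X__XX
_X___
t=8: XXXX_
__X__
_XX__
XX_XX
X_X__
t=9: XXXXX
__XXX
_XX_X
XX_XX
X_X__
t=10: XXXXX
__XXX
_X__X
X_X_X
X____
t=11: XXX_X
_____
_X_XX
X_X_X
X____
t=12: X__XX
__X__
_X_XX
X_X_X
X____
t=13: X__X_
__XXX
_X_X_
X_X_X
X____
t=14: _X_X_
X_XXX
_X_X_
X_X_X
X____
t=15: _X__X
X_XX_
_X_X_
X_X_X
X____
t=16: _X__X
X_XX_
___X_
_X__X
XX___
t=17: _X__X
X_X__
__X_X
_X_XX
XX___
t=18: _X__X
X_X__
__X_X
_XXXX
X_XX_
t=19: _X__X
X_X__
__X_X
_X_XX
XX___
t=20: ____X
_X___
_XX_X
_X_XX
XX___
t=21: ____X
_X___
XXX_X
X__XX
_X___
t=22: ____X
_X_X_
XX_X_
X___X
_X___
t=23: XX__X
XX_X_
XX_X_
X___X
_X___

12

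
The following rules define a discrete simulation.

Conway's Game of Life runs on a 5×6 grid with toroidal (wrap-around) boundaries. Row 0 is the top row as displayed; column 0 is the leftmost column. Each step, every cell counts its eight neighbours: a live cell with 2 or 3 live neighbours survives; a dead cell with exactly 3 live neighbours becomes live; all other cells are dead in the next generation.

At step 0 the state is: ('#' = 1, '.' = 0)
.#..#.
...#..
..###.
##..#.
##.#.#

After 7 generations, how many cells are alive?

10

[0] .#..#.
...#..
..###.
##..#.
##.#.#
[1] .#.###
......
.##.##
......
...#..
[2] ..###.
.#....
......
..###.
..##..
[3] .#..#.
..##..
..##..
..#.#.
.#....
[4] .#.#..
.#..#.
.#..#.
.##...
.###..
[5] ##.##.
##.##.
##.#..
#.....
#..#..
[6] ......
......
...##.
#.#..#
#.###.
[7] ...#..
......
...###
#.#...
#.###.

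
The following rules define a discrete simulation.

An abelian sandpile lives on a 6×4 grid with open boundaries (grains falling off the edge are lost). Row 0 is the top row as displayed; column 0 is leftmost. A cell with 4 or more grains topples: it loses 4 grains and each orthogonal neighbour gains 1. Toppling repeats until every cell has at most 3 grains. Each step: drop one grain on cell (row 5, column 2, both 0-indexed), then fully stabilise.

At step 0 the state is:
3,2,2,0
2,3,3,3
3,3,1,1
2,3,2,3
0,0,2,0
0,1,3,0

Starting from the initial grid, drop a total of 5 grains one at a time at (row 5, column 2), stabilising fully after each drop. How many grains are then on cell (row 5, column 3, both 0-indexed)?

2

gen 0: 3,2,2,0
2,3,3,3
3,3,1,1
2,3,2,3
0,0,2,0
0,1,3,0
gen 1: 3,2,2,0
2,3,3,3
3,3,1,1
2,3,2,3
0,0,3,0
0,2,0,1
gen 2: 3,2,2,0
2,3,3,3
3,3,1,1
2,3,2,3
0,0,3,0
0,2,1,1
gen 3: 3,2,2,0
2,3,3,3
3,3,1,1
2,3,2,3
0,0,3,0
0,2,2,1
gen 4: 3,2,2,0
2,3,3,3
3,3,1,1
2,3,2,3
0,0,3,0
0,2,3,1
gen 5: 3,2,2,0
2,3,3,3
3,3,1,1
2,3,3,3
0,1,0,1
0,3,1,2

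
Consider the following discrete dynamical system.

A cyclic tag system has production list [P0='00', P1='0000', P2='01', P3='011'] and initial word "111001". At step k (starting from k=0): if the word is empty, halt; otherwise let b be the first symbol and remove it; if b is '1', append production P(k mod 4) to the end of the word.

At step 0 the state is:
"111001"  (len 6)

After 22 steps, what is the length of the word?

0

t=0: "111001"  (len 6)
t=1: "1100100"  (len 7)
t=2: "1001000000"  (len 10)
t=3: "00100000001"  (len 11)
t=4: "0100000001"  (len 10)
t=5: "100000001"  (len 9)
t=6: "000000010000"  (len 12)
t=7: "00000010000"  (len 11)
t=8: "0000010000"  (len 10)
t=9: "000010000"  (len 9)
t=10: "00010000"  (len 8)
t=11: "0010000"  (len 7)
t=12: "010000"  (len 6)
t=13: "10000"  (len 5)
t=14: "00000000"  (len 8)
t=15: "0000000"  (len 7)
t=16: "000000"  (len 6)
t=17: "00000"  (len 5)
t=18: "0000"  (len 4)
t=19: "000"  (len 3)
t=20: "00"  (len 2)
t=21: "0"  (len 1)
t=22: (halted — word empty)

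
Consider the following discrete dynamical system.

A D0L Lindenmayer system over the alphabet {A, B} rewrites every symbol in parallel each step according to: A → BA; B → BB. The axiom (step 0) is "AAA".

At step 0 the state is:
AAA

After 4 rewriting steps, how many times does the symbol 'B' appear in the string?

45

step 0: AAA
step 1: BABABA
step 2: BBBABBBABBBA
step 3: BBBBBBBABBBBBBBABBBBBBBA
step 4: BBBBBBBBBBBBBBBABBBBBBBBBBBBBBBABBBBBBBBBBBBBBBA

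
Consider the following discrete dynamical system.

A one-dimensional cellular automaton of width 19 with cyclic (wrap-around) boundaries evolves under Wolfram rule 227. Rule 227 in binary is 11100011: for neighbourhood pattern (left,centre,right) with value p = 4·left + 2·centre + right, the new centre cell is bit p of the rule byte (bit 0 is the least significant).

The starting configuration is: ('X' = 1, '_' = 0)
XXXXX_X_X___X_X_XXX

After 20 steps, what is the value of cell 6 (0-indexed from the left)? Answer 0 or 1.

t=0: XXXXX_X_X___X_X_XXX
t=1: XXXXXX_X__XX_X_X_XX
t=2: XXXXXXX__X_XX_X_X_X
t=3: XXXXXXX_X_X_XX_X_X_
t=4: _XXXXXXX_X_X_XX_X_X
t=5: X_XXXXXXX_X_X_XX_X_
t=6: _X_XXXXXXX_X_X_XX_X
t=7: X_X_XXXXXXX_X_X_XX_
t=8: _X_X_XXXXXXX_X_X_XX
t=9: X_X_X_XXXXXXX_X_X_X
t=10: XX_X_X_XXXXXXX_X_X_
t=11: _XX_X_X_XXXXXXX_X_X
t=12: X_XX_X_X_XXXXXXX_X_
t=13: _X_XX_X_X_XXXXXXX_X
t=14: X_X_XX_X_X_XXXXXXX_
t=15: _X_X_XX_X_X_XXXXXXX
t=16: X_X_X_XX_X_X_XXXXXX
t=17: XX_X_X_XX_X_X_XXXXX
t=18: XXX_X_X_XX_X_X_XXXX
t=19: XXXX_X_X_XX_X_X_XXX
t=20: XXXXX_X_X_XX_X_X_XX

1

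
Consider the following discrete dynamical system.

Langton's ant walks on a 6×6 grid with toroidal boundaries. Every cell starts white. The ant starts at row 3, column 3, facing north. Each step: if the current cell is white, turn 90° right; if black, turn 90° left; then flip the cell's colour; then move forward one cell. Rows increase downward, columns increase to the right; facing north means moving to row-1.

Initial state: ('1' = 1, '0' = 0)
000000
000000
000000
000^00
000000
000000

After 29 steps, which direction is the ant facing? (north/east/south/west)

t=0: 000000
000000
000000
000^00
000000
000000
t=1: 000000
000000
000000
0001>0
000000
000000
t=2: 000000
000000
000000
000110
0000v0
000000
t=3: 000000
000000
000000
000110
000<10
000000
t=4: 000000
000000
000000
000^10
000110
000000
t=5: 000000
000000
000000
00<010
000110
000000
t=6: 000000
000000
00^000
001010
000110
000000
t=7: 000000
000000
001>00
001010
000110
000000
t=8: 000000
000000
001100
001v10
000110
000000
t=9: 000000
000000
001100
00<110
000110
000000
t=10: 000000
000000
001100
000110
00v110
000000
t=11: 000000
000000
001100
000110
0<1110
000000
t=12: 000000
000000
001100
0^0110
011110
000000
t=13: 000000
000000
001100
01>110
011110
000000
t=14: 000000
000000
001100
011110
01v110
000000
t=15: 000000
000000
001100
011110
010>10
000000
t=16: 000000
000000
001100
011^10
010010
000000
t=17: 000000
000000
001100
01<010
010010
000000
t=18: 000000
000000
001100
010010
01v010
000000
t=19: 000000
000000
001100
010010
0<1010
000000
t=20: 000000
000000
001100
010010
001010
0v0000
t=21: 000000
000000
001100
010010
001010
<10000
t=22: 000000
000000
001100
010010
^01010
110000
t=23: 000000
000000
001100
010010
1>1010
110000
t=24: 000000
000000
001100
010010
111010
1v0000
t=25: 000000
000000
001100
010010
111010
10>000
t=26: 00v000
000000
001100
010010
111010
101000
t=27: 0<1000
000000
001100
010010
111010
101000
t=28: 011000
000000
001100
010010
111010
1^1000
t=29: 011000
000000
001100
010010
111010
11>000

east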